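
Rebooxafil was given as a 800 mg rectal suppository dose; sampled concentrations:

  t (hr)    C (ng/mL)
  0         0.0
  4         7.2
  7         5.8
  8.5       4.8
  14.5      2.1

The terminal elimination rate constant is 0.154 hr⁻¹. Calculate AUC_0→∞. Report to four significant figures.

Trapezoidal AUC_0→14.5:
  [0→4]: (0.0+7.2)/2 × 4 = 14.4
  [4→7]: (7.2+5.8)/2 × 3 = 19.5
  [7→8.5]: (5.8+4.8)/2 × 1.5 = 7.95
  [8.5→14.5]: (4.8+2.1)/2 × 6 = 20.7
  Sum = 62.55 ng/mL·hr
Extrapolated tail: C_last / k_e = 2.1 / 0.154 = 13.636
AUC_0→∞ = 62.55 + 13.636 = 76.186 ng/mL·hr

AUC = 76.19 ng/mL·hr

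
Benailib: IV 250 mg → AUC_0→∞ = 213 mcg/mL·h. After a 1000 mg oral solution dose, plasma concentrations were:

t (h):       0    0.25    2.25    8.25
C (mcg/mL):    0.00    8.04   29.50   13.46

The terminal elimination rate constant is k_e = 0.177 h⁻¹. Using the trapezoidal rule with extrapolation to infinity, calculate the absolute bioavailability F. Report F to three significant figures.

F = 0.286

Trapezoidal AUC_0→8.25 (oral solution):
  [0→0.25]: (0.00+8.04)/2 × 0.25 = 1.005
  [0.25→2.25]: (8.04+29.50)/2 × 2 = 37.54
  [2.25→8.25]: (29.50+13.46)/2 × 6 = 128.88
  Sum = 167.425 mcg/mL·h
Tail: C_last/k_e = 13.46/0.177 = 76.045
AUC_0→∞ (oral solution) = 167.425 + 76.045 = 243.47 mcg/mL·h
F = (AUC_ev/D_ev)/(AUC_iv/D_iv) = (243.47/1000)/(213/250) = 0.24347/0.852 = 0.2858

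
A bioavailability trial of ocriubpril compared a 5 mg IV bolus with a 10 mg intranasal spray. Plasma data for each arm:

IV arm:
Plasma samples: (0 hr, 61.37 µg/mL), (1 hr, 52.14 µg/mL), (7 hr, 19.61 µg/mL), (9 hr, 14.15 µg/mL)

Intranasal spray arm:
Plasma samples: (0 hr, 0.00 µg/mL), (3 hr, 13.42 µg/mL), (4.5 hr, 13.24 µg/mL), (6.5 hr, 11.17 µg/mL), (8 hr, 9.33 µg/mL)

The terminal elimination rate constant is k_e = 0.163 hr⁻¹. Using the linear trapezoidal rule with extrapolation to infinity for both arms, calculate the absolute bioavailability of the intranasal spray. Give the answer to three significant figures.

F = 0.175

Trapezoidal AUC_0→9 (IV):
  [0→1]: (61.37+52.14)/2 × 1 = 56.755
  [1→7]: (52.14+19.61)/2 × 6 = 215.25
  [7→9]: (19.61+14.15)/2 × 2 = 33.76
  Sum = 305.765 µg/mL·hr
IV tail: 14.15/0.163 = 86.810; AUC_iv,0→∞ = 305.765 + 86.810 = 392.575 µg/mL·hr
Trapezoidal AUC_0→8 (intranasal spray):
  [0→3]: (0.00+13.42)/2 × 3 = 20.13
  [3→4.5]: (13.42+13.24)/2 × 1.5 = 19.995
  [4.5→6.5]: (13.24+11.17)/2 × 2 = 24.41
  [6.5→8]: (11.17+9.33)/2 × 1.5 = 15.375
  Sum = 79.91 µg/mL·hr
intranasal spray tail: 9.33/0.163 = 57.239; AUC_ev,0→∞ = 79.91 + 57.239 = 137.149 µg/mL·hr
F = (AUC_ev/D_ev)/(AUC_iv/D_iv) = (137.149/10)/(392.575/5) = 13.7149/78.515 = 0.1747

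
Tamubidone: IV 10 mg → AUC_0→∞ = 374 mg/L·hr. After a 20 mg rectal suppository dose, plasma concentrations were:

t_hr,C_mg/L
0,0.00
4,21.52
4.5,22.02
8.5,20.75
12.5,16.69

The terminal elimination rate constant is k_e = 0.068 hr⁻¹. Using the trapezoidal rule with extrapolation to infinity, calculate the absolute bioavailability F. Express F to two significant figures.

F = 0.61

Trapezoidal AUC_0→12.5 (rectal suppository):
  [0→4]: (0.00+21.52)/2 × 4 = 43.04
  [4→4.5]: (21.52+22.02)/2 × 0.5 = 10.885
  [4.5→8.5]: (22.02+20.75)/2 × 4 = 85.54
  [8.5→12.5]: (20.75+16.69)/2 × 4 = 74.88
  Sum = 214.345 mg/L·hr
Tail: C_last/k_e = 16.69/0.068 = 245.441
AUC_0→∞ (rectal suppository) = 214.345 + 245.441 = 459.786 mg/L·hr
F = (AUC_ev/D_ev)/(AUC_iv/D_iv) = (459.786/20)/(374/10) = 22.9893/37.4 = 0.6147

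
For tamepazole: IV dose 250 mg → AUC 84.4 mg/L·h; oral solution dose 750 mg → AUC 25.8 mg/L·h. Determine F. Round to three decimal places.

F = 0.102

F = (AUC_ev / D_ev) / (AUC_iv / D_iv)
  = (25.8/750) / (84.4/250)
  = 0.0344 / 0.3376 = 0.1019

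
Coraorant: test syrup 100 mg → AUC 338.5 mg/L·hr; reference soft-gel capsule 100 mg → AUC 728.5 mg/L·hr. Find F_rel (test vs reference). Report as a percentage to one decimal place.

F_rel = 46.5%

F_rel = (AUC_test/D_test) / (AUC_ref/D_ref)
      = (338.5/100) / (728.5/100)
      = 3.385 / 7.285 = 0.4647 = 46.47%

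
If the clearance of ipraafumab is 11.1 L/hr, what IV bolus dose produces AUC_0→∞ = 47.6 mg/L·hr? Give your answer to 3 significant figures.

Dose = 528 mg

Dose_iv = CL × AUC_0→∞
     = 11.1 × 47.6 = 528.36 mg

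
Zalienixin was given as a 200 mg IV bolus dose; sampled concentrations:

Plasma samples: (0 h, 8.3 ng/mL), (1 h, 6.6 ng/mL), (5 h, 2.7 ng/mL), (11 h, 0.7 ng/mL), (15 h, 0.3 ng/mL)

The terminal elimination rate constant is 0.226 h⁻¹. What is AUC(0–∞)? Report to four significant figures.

AUC = 39.58 ng/mL·h

Trapezoidal AUC_0→15:
  [0→1]: (8.3+6.6)/2 × 1 = 7.45
  [1→5]: (6.6+2.7)/2 × 4 = 18.6
  [5→11]: (2.7+0.7)/2 × 6 = 10.2
  [11→15]: (0.7+0.3)/2 × 4 = 2.0
  Sum = 38.25 ng/mL·h
Extrapolated tail: C_last / k_e = 0.3 / 0.226 = 1.327
AUC_0→∞ = 38.25 + 1.327 = 39.577 ng/mL·h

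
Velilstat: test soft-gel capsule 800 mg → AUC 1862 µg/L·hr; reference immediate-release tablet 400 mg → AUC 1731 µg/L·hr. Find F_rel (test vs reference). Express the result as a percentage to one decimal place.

F_rel = 53.8%

F_rel = (AUC_test/D_test) / (AUC_ref/D_ref)
      = (1862/800) / (1731/400)
      = 2.3275 / 4.3275 = 0.5378 = 53.78%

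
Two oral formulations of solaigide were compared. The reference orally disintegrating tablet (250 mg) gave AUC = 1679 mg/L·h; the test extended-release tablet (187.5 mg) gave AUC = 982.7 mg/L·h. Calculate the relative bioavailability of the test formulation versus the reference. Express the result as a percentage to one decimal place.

F_rel = 78.0%

F_rel = (AUC_test/D_test) / (AUC_ref/D_ref)
      = (982.7/187.5) / (1679/250)
      = 5.24107 / 6.716 = 0.7804 = 78.04%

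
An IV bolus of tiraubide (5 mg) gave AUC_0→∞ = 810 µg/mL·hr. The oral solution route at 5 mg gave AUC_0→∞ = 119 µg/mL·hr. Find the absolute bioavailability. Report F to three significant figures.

F = 0.147

F = (AUC_ev / D_ev) / (AUC_iv / D_iv)
  = (119/5) / (810/5)
  = 23.8 / 162 = 0.1469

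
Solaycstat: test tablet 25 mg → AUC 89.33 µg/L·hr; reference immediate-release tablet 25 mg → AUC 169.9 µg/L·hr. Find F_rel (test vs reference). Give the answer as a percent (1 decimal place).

F_rel = 52.6%

F_rel = (AUC_test/D_test) / (AUC_ref/D_ref)
      = (89.33/25) / (169.9/25)
      = 3.5732 / 6.796 = 0.5258 = 52.58%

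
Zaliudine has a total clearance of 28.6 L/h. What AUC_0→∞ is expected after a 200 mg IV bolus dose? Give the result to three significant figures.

AUC = 6.99 mg/L·h

AUC_0→∞ = Dose_iv / CL
        = 200 / 28.6 = 6.99301 mg/L·h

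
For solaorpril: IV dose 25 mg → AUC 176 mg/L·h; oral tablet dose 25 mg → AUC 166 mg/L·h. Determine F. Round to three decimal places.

F = (AUC_ev / D_ev) / (AUC_iv / D_iv)
  = (166/25) / (176/25)
  = 6.64 / 7.04 = 0.9432

F = 0.943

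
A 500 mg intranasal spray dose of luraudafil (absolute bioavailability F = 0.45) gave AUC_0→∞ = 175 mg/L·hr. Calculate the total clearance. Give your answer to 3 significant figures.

CL = 1.29 L/hr

CL = F × Dose / AUC_0→∞
   = 0.45 × 500 / 175 = 1.28571 L/hr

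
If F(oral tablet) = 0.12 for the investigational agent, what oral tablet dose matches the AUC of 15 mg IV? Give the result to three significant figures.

D_oral = 125 mg

For equal systemic exposure: F × D_ev = D_iv
D_ev = D_iv / F = 15 / 0.12 = 125 mg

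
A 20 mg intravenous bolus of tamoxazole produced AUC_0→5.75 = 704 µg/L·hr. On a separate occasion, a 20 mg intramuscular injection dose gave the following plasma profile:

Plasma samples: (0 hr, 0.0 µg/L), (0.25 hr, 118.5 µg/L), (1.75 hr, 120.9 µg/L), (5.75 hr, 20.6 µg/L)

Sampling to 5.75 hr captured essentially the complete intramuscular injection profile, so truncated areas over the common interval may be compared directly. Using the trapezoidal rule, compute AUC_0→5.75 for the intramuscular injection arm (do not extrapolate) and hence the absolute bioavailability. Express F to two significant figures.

F = 0.68

Trapezoidal AUC_0→5.75 (intramuscular injection):
  [0→0.25]: (0.0+118.5)/2 × 0.25 = 14.8125
  [0.25→1.75]: (118.5+120.9)/2 × 1.5 = 179.55
  [1.75→5.75]: (120.9+20.6)/2 × 4 = 283.0
  Sum = 477.3625 µg/L·hr
F = (AUC_ev/D_ev)/(AUC_iv/D_iv) = (477.3625/20)/(704/20) = 23.868125/35.2 = 0.6781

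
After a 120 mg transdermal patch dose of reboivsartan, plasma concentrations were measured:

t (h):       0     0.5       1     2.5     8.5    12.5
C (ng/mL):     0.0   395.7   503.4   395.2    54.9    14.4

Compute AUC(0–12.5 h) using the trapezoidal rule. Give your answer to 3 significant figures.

AUC = 2490 ng/mL·h

Trapezoidal AUC_0→12.5:
  [0→0.5]: (0.0+395.7)/2 × 0.5 = 98.925
  [0.5→1]: (395.7+503.4)/2 × 0.5 = 224.775
  [1→2.5]: (503.4+395.2)/2 × 1.5 = 673.95
  [2.5→8.5]: (395.2+54.9)/2 × 6 = 1350.3
  [8.5→12.5]: (54.9+14.4)/2 × 4 = 138.6
  Sum = 2486.55 ng/mL·h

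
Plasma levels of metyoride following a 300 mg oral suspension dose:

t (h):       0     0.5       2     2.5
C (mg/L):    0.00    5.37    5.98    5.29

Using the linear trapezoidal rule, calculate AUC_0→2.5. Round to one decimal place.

AUC = 12.7 mg/L·h

Trapezoidal AUC_0→2.5:
  [0→0.5]: (0.00+5.37)/2 × 0.5 = 1.3425
  [0.5→2]: (5.37+5.98)/2 × 1.5 = 8.5125
  [2→2.5]: (5.98+5.29)/2 × 0.5 = 2.8175
  Sum = 12.6725 mg/L·h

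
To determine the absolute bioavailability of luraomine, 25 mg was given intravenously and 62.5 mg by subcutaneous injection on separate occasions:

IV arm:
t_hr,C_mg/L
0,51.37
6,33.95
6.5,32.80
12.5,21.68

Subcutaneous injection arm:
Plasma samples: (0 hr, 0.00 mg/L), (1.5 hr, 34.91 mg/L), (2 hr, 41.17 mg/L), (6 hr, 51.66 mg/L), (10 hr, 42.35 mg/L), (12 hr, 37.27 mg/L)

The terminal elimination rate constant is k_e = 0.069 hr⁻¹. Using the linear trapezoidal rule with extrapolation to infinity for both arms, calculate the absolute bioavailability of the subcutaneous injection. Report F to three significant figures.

F = 0.554

Trapezoidal AUC_0→12.5 (IV):
  [0→6]: (51.37+33.95)/2 × 6 = 255.96
  [6→6.5]: (33.95+32.80)/2 × 0.5 = 16.6875
  [6.5→12.5]: (32.80+21.68)/2 × 6 = 163.44
  Sum = 436.0875 mg/L·hr
IV tail: 21.68/0.069 = 314.203; AUC_iv,0→∞ = 436.0875 + 314.203 = 750.2905 mg/L·hr
Trapezoidal AUC_0→12 (subcutaneous injection):
  [0→1.5]: (0.00+34.91)/2 × 1.5 = 26.1825
  [1.5→2]: (34.91+41.17)/2 × 0.5 = 19.02
  [2→6]: (41.17+51.66)/2 × 4 = 185.66
  [6→10]: (51.66+42.35)/2 × 4 = 188.02
  [10→12]: (42.35+37.27)/2 × 2 = 79.62
  Sum = 498.5025 mg/L·hr
subcutaneous injection tail: 37.27/0.069 = 540.145; AUC_ev,0→∞ = 498.5025 + 540.145 = 1038.6475 mg/L·hr
F = (AUC_ev/D_ev)/(AUC_iv/D_iv) = (1038.6475/62.5)/(750.2905/25) = 16.61836/30.01162 = 0.5537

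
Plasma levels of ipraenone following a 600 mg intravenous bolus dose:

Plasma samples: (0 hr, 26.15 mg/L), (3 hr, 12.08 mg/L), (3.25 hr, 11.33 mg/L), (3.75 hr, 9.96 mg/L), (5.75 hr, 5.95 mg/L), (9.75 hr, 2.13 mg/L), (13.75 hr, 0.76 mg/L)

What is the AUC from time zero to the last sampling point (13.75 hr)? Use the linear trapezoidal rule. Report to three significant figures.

Trapezoidal AUC_0→13.75:
  [0→3]: (26.15+12.08)/2 × 3 = 57.345
  [3→3.25]: (12.08+11.33)/2 × 0.25 = 2.92625
  [3.25→3.75]: (11.33+9.96)/2 × 0.5 = 5.3225
  [3.75→5.75]: (9.96+5.95)/2 × 2 = 15.91
  [5.75→9.75]: (5.95+2.13)/2 × 4 = 16.16
  [9.75→13.75]: (2.13+0.76)/2 × 4 = 5.78
  Sum = 103.44375 mg/L·hr

AUC = 103 mg/L·hr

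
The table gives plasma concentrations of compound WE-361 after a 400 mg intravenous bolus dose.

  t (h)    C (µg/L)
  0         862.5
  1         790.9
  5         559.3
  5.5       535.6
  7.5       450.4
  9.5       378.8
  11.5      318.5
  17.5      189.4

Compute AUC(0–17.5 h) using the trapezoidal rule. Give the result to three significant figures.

AUC = 7840 µg/L·h

Trapezoidal AUC_0→17.5:
  [0→1]: (862.5+790.9)/2 × 1 = 826.7
  [1→5]: (790.9+559.3)/2 × 4 = 2700.4
  [5→5.5]: (559.3+535.6)/2 × 0.5 = 273.725
  [5.5→7.5]: (535.6+450.4)/2 × 2 = 986.0
  [7.5→9.5]: (450.4+378.8)/2 × 2 = 829.2
  [9.5→11.5]: (378.8+318.5)/2 × 2 = 697.3
  [11.5→17.5]: (318.5+189.4)/2 × 6 = 1523.7
  Sum = 7837.025 µg/L·h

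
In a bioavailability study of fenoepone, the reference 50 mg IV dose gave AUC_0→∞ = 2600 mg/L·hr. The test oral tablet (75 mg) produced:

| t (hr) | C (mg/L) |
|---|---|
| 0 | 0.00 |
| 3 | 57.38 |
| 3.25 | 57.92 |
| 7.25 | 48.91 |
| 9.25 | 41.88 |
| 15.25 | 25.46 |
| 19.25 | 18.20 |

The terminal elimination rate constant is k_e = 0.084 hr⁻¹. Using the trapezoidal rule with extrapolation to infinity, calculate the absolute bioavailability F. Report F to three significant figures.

Trapezoidal AUC_0→19.25 (oral tablet):
  [0→3]: (0.00+57.38)/2 × 3 = 86.07
  [3→3.25]: (57.38+57.92)/2 × 0.25 = 14.4125
  [3.25→7.25]: (57.92+48.91)/2 × 4 = 213.66
  [7.25→9.25]: (48.91+41.88)/2 × 2 = 90.79
  [9.25→15.25]: (41.88+25.46)/2 × 6 = 202.02
  [15.25→19.25]: (25.46+18.20)/2 × 4 = 87.32
  Sum = 694.2725 mg/L·hr
Tail: C_last/k_e = 18.20/0.084 = 216.667
AUC_0→∞ (oral tablet) = 694.2725 + 216.667 = 910.9395 mg/L·hr
F = (AUC_ev/D_ev)/(AUC_iv/D_iv) = (910.9395/75)/(2600/50) = 12.14586/52 = 0.2336

F = 0.234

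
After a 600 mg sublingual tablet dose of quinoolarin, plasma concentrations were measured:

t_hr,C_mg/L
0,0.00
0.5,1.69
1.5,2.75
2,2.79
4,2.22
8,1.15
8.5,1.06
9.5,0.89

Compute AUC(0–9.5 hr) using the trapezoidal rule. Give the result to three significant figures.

AUC = 17.3 mg/L·hr

Trapezoidal AUC_0→9.5:
  [0→0.5]: (0.00+1.69)/2 × 0.5 = 0.4225
  [0.5→1.5]: (1.69+2.75)/2 × 1 = 2.22
  [1.5→2]: (2.75+2.79)/2 × 0.5 = 1.385
  [2→4]: (2.79+2.22)/2 × 2 = 5.01
  [4→8]: (2.22+1.15)/2 × 4 = 6.74
  [8→8.5]: (1.15+1.06)/2 × 0.5 = 0.5525
  [8.5→9.5]: (1.06+0.89)/2 × 1 = 0.975
  Sum = 17.305 mg/L·hr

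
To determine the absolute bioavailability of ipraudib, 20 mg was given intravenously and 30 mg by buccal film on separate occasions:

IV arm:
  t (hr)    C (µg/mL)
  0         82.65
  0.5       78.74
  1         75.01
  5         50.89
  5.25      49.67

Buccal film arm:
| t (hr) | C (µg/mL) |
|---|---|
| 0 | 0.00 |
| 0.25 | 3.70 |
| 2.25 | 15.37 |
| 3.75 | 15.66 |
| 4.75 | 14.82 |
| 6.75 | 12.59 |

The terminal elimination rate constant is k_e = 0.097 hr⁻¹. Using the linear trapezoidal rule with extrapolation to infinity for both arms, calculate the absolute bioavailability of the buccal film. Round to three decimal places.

F = 0.168

Trapezoidal AUC_0→5.25 (IV):
  [0→0.5]: (82.65+78.74)/2 × 0.5 = 40.3475
  [0.5→1]: (78.74+75.01)/2 × 0.5 = 38.4375
  [1→5]: (75.01+50.89)/2 × 4 = 251.8
  [5→5.25]: (50.89+49.67)/2 × 0.25 = 12.57
  Sum = 343.155 µg/mL·hr
IV tail: 49.67/0.097 = 512.062; AUC_iv,0→∞ = 343.155 + 512.062 = 855.217 µg/mL·hr
Trapezoidal AUC_0→6.75 (buccal film):
  [0→0.25]: (0.00+3.70)/2 × 0.25 = 0.4625
  [0.25→2.25]: (3.70+15.37)/2 × 2 = 19.07
  [2.25→3.75]: (15.37+15.66)/2 × 1.5 = 23.2725
  [3.75→4.75]: (15.66+14.82)/2 × 1 = 15.24
  [4.75→6.75]: (14.82+12.59)/2 × 2 = 27.41
  Sum = 85.455 µg/mL·hr
buccal film tail: 12.59/0.097 = 129.794; AUC_ev,0→∞ = 85.455 + 129.794 = 215.249 µg/mL·hr
F = (AUC_ev/D_ev)/(AUC_iv/D_iv) = (215.249/30)/(855.217/20) = 7.17497/42.76085 = 0.1678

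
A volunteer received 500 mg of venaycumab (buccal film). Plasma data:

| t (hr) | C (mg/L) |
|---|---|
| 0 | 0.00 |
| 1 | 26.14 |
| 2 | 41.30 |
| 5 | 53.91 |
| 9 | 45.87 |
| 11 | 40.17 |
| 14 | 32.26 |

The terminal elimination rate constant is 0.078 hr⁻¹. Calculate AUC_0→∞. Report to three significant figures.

AUC = 997 mg/L·hr

Trapezoidal AUC_0→14:
  [0→1]: (0.00+26.14)/2 × 1 = 13.07
  [1→2]: (26.14+41.30)/2 × 1 = 33.72
  [2→5]: (41.30+53.91)/2 × 3 = 142.815
  [5→9]: (53.91+45.87)/2 × 4 = 199.56
  [9→11]: (45.87+40.17)/2 × 2 = 86.04
  [11→14]: (40.17+32.26)/2 × 3 = 108.645
  Sum = 583.85 mg/L·hr
Extrapolated tail: C_last / k_e = 32.26 / 0.078 = 413.590
AUC_0→∞ = 583.85 + 413.590 = 997.44 mg/L·hr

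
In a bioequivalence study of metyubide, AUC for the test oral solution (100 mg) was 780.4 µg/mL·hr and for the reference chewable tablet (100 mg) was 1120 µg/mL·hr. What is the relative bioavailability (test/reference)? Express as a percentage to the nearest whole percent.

F_rel = 70%

F_rel = (AUC_test/D_test) / (AUC_ref/D_ref)
      = (780.4/100) / (1120/100)
      = 7.804 / 11.2 = 0.6968 = 69.68%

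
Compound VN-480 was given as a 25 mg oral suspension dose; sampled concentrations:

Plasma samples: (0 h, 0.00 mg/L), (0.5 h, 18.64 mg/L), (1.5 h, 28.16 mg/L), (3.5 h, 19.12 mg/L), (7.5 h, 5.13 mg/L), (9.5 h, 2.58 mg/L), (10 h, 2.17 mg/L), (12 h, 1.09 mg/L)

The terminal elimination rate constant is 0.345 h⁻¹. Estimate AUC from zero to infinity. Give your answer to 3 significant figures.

Trapezoidal AUC_0→12:
  [0→0.5]: (0.00+18.64)/2 × 0.5 = 4.66
  [0.5→1.5]: (18.64+28.16)/2 × 1 = 23.4
  [1.5→3.5]: (28.16+19.12)/2 × 2 = 47.28
  [3.5→7.5]: (19.12+5.13)/2 × 4 = 48.5
  [7.5→9.5]: (5.13+2.58)/2 × 2 = 7.71
  [9.5→10]: (2.58+2.17)/2 × 0.5 = 1.1875
  [10→12]: (2.17+1.09)/2 × 2 = 3.26
  Sum = 135.9975 mg/L·h
Extrapolated tail: C_last / k_e = 1.09 / 0.345 = 3.159
AUC_0→∞ = 135.9975 + 3.159 = 139.1565 mg/L·h

AUC = 139 mg/L·h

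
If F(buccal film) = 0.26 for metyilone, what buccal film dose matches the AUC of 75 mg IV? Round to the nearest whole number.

D_buccal = 288 mg

For equal systemic exposure: F × D_ev = D_iv
D_ev = D_iv / F = 75 / 0.26 = 288.462 mg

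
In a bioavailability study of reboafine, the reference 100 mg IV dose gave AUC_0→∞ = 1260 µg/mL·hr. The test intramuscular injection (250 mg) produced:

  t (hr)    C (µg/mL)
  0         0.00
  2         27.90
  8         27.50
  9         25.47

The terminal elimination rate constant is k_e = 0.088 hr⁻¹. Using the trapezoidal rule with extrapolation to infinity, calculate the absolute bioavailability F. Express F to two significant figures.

F = 0.16

Trapezoidal AUC_0→9 (intramuscular injection):
  [0→2]: (0.00+27.90)/2 × 2 = 27.9
  [2→8]: (27.90+27.50)/2 × 6 = 166.2
  [8→9]: (27.50+25.47)/2 × 1 = 26.485
  Sum = 220.585 µg/mL·hr
Tail: C_last/k_e = 25.47/0.088 = 289.432
AUC_0→∞ (intramuscular injection) = 220.585 + 289.432 = 510.017 µg/mL·hr
F = (AUC_ev/D_ev)/(AUC_iv/D_iv) = (510.017/250)/(1260/100) = 2.040068/12.6 = 0.1619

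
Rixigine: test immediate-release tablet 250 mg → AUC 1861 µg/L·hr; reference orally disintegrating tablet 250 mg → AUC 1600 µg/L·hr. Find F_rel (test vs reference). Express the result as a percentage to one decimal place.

F_rel = (AUC_test/D_test) / (AUC_ref/D_ref)
      = (1861/250) / (1600/250)
      = 7.444 / 6.4 = 1.1631 = 116.31%

F_rel = 116.3%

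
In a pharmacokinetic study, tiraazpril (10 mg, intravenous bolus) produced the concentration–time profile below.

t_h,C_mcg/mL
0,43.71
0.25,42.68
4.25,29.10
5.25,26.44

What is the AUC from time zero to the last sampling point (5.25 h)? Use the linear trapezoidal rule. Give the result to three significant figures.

AUC = 182 mcg/mL·h

Trapezoidal AUC_0→5.25:
  [0→0.25]: (43.71+42.68)/2 × 0.25 = 10.79875
  [0.25→4.25]: (42.68+29.10)/2 × 4 = 143.56
  [4.25→5.25]: (29.10+26.44)/2 × 1 = 27.77
  Sum = 182.12875 mcg/mL·h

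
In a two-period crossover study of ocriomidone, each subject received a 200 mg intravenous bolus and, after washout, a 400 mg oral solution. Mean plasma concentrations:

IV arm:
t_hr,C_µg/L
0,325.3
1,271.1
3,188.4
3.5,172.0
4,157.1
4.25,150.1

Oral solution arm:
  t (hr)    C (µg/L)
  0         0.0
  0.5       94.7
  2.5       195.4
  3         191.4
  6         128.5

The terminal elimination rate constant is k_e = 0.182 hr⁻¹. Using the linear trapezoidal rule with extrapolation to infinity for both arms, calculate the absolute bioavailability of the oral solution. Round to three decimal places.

F = 0.445

Trapezoidal AUC_0→4.25 (IV):
  [0→1]: (325.3+271.1)/2 × 1 = 298.2
  [1→3]: (271.1+188.4)/2 × 2 = 459.5
  [3→3.5]: (188.4+172.0)/2 × 0.5 = 90.1
  [3.5→4]: (172.0+157.1)/2 × 0.5 = 82.275
  [4→4.25]: (157.1+150.1)/2 × 0.25 = 38.4
  Sum = 968.475 µg/L·hr
IV tail: 150.1/0.182 = 824.725; AUC_iv,0→∞ = 968.475 + 824.725 = 1793.2 µg/L·hr
Trapezoidal AUC_0→6 (oral solution):
  [0→0.5]: (0.0+94.7)/2 × 0.5 = 23.675
  [0.5→2.5]: (94.7+195.4)/2 × 2 = 290.1
  [2.5→3]: (195.4+191.4)/2 × 0.5 = 96.7
  [3→6]: (191.4+128.5)/2 × 3 = 479.85
  Sum = 890.325 µg/L·hr
oral solution tail: 128.5/0.182 = 706.044; AUC_ev,0→∞ = 890.325 + 706.044 = 1596.369 µg/L·hr
F = (AUC_ev/D_ev)/(AUC_iv/D_iv) = (1596.369/400)/(1793.2/200) = 3.9909225/8.966 = 0.4451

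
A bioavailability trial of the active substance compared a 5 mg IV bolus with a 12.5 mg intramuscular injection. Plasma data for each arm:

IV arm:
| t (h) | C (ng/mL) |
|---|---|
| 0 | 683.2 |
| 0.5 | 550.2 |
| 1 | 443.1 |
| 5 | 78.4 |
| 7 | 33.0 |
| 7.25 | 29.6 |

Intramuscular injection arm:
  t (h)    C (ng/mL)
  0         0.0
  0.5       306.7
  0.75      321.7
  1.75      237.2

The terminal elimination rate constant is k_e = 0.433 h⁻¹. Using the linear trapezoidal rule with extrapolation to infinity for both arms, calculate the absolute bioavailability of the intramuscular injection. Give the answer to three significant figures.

F = 0.220

Trapezoidal AUC_0→7.25 (IV):
  [0→0.5]: (683.2+550.2)/2 × 0.5 = 308.35
  [0.5→1]: (550.2+443.1)/2 × 0.5 = 248.325
  [1→5]: (443.1+78.4)/2 × 4 = 1043.0
  [5→7]: (78.4+33.0)/2 × 2 = 111.4
  [7→7.25]: (33.0+29.6)/2 × 0.25 = 7.825
  Sum = 1718.9 ng/mL·h
IV tail: 29.6/0.433 = 68.360; AUC_iv,0→∞ = 1718.9 + 68.360 = 1787.26 ng/mL·h
Trapezoidal AUC_0→1.75 (intramuscular injection):
  [0→0.5]: (0.0+306.7)/2 × 0.5 = 76.675
  [0.5→0.75]: (306.7+321.7)/2 × 0.25 = 78.55
  [0.75→1.75]: (321.7+237.2)/2 × 1 = 279.45
  Sum = 434.675 ng/mL·h
intramuscular injection tail: 237.2/0.433 = 547.806; AUC_ev,0→∞ = 434.675 + 547.806 = 982.481 ng/mL·h
F = (AUC_ev/D_ev)/(AUC_iv/D_iv) = (982.481/12.5)/(1787.26/5) = 78.59848/357.452 = 0.2199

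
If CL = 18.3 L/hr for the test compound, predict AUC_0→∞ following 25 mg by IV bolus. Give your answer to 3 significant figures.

AUC_0→∞ = Dose_iv / CL
        = 25 / 18.3 = 1.36612 mg/L·hr

AUC = 1.37 mg/L·hr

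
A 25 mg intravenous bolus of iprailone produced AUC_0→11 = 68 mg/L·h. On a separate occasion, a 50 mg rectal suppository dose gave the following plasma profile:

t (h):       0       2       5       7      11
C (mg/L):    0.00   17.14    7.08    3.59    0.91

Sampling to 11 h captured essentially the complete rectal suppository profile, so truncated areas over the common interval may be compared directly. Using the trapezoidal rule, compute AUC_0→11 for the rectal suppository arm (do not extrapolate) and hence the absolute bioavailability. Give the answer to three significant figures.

Trapezoidal AUC_0→11 (rectal suppository):
  [0→2]: (0.00+17.14)/2 × 2 = 17.14
  [2→5]: (17.14+7.08)/2 × 3 = 36.33
  [5→7]: (7.08+3.59)/2 × 2 = 10.67
  [7→11]: (3.59+0.91)/2 × 4 = 9.0
  Sum = 73.14 mg/L·h
F = (AUC_ev/D_ev)/(AUC_iv/D_iv) = (73.14/50)/(68/25) = 1.4628/2.72 = 0.5378

F = 0.538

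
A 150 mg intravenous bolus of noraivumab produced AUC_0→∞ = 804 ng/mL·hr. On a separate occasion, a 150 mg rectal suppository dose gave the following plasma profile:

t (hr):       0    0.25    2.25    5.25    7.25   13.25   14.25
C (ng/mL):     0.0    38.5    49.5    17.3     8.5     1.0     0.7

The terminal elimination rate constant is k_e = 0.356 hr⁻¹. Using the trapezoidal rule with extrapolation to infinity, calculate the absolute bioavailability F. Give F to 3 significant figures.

F = 0.311

Trapezoidal AUC_0→14.25 (rectal suppository):
  [0→0.25]: (0.0+38.5)/2 × 0.25 = 4.8125
  [0.25→2.25]: (38.5+49.5)/2 × 2 = 88.0
  [2.25→5.25]: (49.5+17.3)/2 × 3 = 100.2
  [5.25→7.25]: (17.3+8.5)/2 × 2 = 25.8
  [7.25→13.25]: (8.5+1.0)/2 × 6 = 28.5
  [13.25→14.25]: (1.0+0.7)/2 × 1 = 0.85
  Sum = 248.1625 ng/mL·hr
Tail: C_last/k_e = 0.7/0.356 = 1.966
AUC_0→∞ (rectal suppository) = 248.1625 + 1.966 = 250.1285 ng/mL·hr
F = (AUC_ev/D_ev)/(AUC_iv/D_iv) = (250.1285/150)/(804/150) = 1.66752/5.36 = 0.3111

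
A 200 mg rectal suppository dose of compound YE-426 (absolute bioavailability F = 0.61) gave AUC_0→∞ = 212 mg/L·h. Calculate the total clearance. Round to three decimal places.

CL = F × Dose / AUC_0→∞
   = 0.61 × 200 / 212 = 0.575472 L/h

CL = 0.575 L/h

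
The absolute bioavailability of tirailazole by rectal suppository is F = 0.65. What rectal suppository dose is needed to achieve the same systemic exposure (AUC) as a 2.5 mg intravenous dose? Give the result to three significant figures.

For equal systemic exposure: F × D_ev = D_iv
D_ev = D_iv / F = 2.5 / 0.65 = 3.84615 mg

D_rectal = 3.85 mg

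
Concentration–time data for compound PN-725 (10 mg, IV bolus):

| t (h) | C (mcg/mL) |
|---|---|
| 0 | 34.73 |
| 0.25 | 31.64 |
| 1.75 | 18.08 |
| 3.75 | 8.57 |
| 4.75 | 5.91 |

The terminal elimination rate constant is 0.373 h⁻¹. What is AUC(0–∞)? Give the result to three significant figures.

Trapezoidal AUC_0→4.75:
  [0→0.25]: (34.73+31.64)/2 × 0.25 = 8.29625
  [0.25→1.75]: (31.64+18.08)/2 × 1.5 = 37.29
  [1.75→3.75]: (18.08+8.57)/2 × 2 = 26.65
  [3.75→4.75]: (8.57+5.91)/2 × 1 = 7.24
  Sum = 79.47625 mcg/mL·h
Extrapolated tail: C_last / k_e = 5.91 / 0.373 = 15.845
AUC_0→∞ = 79.47625 + 15.845 = 95.32125 mcg/mL·h

AUC = 95.3 mcg/mL·h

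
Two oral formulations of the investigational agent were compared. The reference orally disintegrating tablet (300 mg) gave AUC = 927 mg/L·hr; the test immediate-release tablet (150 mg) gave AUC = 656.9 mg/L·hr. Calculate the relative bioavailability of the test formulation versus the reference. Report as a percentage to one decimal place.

F_rel = (AUC_test/D_test) / (AUC_ref/D_ref)
      = (656.9/150) / (927/300)
      = 4.37933 / 3.09 = 1.4173 = 141.73%

F_rel = 141.7%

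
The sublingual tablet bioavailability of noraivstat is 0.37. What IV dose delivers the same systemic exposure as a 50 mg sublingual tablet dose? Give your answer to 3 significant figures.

Systemic exposure from an extravascular dose = F × D_ev, so the equivalent IV dose is F × D_ev.
D_iv = F × D_ev = 0.37 × 50 = 18.5 mg

D_iv = 18.5 mg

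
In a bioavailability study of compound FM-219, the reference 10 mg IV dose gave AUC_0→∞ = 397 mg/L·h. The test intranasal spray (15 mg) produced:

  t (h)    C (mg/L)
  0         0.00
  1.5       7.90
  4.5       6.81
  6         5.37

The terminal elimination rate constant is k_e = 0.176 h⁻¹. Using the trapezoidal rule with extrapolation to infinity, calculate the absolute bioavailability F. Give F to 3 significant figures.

Trapezoidal AUC_0→6 (intranasal spray):
  [0→1.5]: (0.00+7.90)/2 × 1.5 = 5.925
  [1.5→4.5]: (7.90+6.81)/2 × 3 = 22.065
  [4.5→6]: (6.81+5.37)/2 × 1.5 = 9.135
  Sum = 37.125 mg/L·h
Tail: C_last/k_e = 5.37/0.176 = 30.511
AUC_0→∞ (intranasal spray) = 37.125 + 30.511 = 67.636 mg/L·h
F = (AUC_ev/D_ev)/(AUC_iv/D_iv) = (67.636/15)/(397/10) = 4.50907/39.7 = 0.1136

F = 0.114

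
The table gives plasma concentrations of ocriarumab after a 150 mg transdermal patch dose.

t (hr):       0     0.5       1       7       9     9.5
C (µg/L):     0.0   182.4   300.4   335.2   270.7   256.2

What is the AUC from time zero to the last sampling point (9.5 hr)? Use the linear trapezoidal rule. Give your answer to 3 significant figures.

Trapezoidal AUC_0→9.5:
  [0→0.5]: (0.0+182.4)/2 × 0.5 = 45.6
  [0.5→1]: (182.4+300.4)/2 × 0.5 = 120.7
  [1→7]: (300.4+335.2)/2 × 6 = 1906.8
  [7→9]: (335.2+270.7)/2 × 2 = 605.9
  [9→9.5]: (270.7+256.2)/2 × 0.5 = 131.725
  Sum = 2810.725 µg/L·hr

AUC = 2810 µg/L·hr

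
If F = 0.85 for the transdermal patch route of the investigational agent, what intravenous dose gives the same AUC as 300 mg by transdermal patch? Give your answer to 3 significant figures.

D_iv = 255 mg

Systemic exposure from an extravascular dose = F × D_ev, so the equivalent IV dose is F × D_ev.
D_iv = F × D_ev = 0.85 × 300 = 255 mg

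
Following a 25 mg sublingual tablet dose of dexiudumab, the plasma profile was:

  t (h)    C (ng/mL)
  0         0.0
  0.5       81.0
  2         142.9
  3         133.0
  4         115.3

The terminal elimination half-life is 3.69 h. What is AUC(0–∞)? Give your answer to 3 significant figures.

Trapezoidal AUC_0→4:
  [0→0.5]: (0.0+81.0)/2 × 0.5 = 20.25
  [0.5→2]: (81.0+142.9)/2 × 1.5 = 167.925
  [2→3]: (142.9+133.0)/2 × 1 = 137.95
  [3→4]: (133.0+115.3)/2 × 1 = 124.15
  Sum = 450.275 ng/mL·h
k_e = ln2 / t½ = 0.693147 / 3.69 = 0.1878 h^-1
Extrapolated tail: C_last / k_e = 115.3 / 0.1878 = 613.951
AUC_0→∞ = 450.275 + 613.951 = 1064.226 ng/mL·h

AUC = 1060 ng/mL·h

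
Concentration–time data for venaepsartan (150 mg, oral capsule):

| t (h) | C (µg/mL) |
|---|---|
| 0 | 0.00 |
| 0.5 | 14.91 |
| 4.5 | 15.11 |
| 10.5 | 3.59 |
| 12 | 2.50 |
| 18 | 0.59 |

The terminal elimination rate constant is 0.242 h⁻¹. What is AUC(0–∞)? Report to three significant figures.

Trapezoidal AUC_0→18:
  [0→0.5]: (0.00+14.91)/2 × 0.5 = 3.7275
  [0.5→4.5]: (14.91+15.11)/2 × 4 = 60.04
  [4.5→10.5]: (15.11+3.59)/2 × 6 = 56.1
  [10.5→12]: (3.59+2.50)/2 × 1.5 = 4.5675
  [12→18]: (2.50+0.59)/2 × 6 = 9.27
  Sum = 133.705 µg/mL·h
Extrapolated tail: C_last / k_e = 0.59 / 0.242 = 2.438
AUC_0→∞ = 133.705 + 2.438 = 136.143 µg/mL·h

AUC = 136 µg/mL·h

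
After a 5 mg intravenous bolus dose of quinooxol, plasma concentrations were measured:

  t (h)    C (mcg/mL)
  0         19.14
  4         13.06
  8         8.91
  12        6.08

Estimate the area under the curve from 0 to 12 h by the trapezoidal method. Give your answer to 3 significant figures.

Trapezoidal AUC_0→12:
  [0→4]: (19.14+13.06)/2 × 4 = 64.4
  [4→8]: (13.06+8.91)/2 × 4 = 43.94
  [8→12]: (8.91+6.08)/2 × 4 = 29.98
  Sum = 138.32 mcg/mL·h

AUC = 138 mcg/mL·h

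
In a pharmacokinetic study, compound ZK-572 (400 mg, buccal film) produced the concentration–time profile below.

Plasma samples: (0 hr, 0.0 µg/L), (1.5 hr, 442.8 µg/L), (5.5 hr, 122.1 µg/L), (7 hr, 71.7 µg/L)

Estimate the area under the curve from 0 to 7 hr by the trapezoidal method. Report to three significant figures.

Trapezoidal AUC_0→7:
  [0→1.5]: (0.0+442.8)/2 × 1.5 = 332.1
  [1.5→5.5]: (442.8+122.1)/2 × 4 = 1129.8
  [5.5→7]: (122.1+71.7)/2 × 1.5 = 145.35
  Sum = 1607.25 µg/L·hr

AUC = 1610 µg/L·hr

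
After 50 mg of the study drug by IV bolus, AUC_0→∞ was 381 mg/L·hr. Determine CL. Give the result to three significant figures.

CL = Dose_iv / AUC_0→∞
   = 50 / 381 = 0.131234 L/hr

CL = 0.131 L/hr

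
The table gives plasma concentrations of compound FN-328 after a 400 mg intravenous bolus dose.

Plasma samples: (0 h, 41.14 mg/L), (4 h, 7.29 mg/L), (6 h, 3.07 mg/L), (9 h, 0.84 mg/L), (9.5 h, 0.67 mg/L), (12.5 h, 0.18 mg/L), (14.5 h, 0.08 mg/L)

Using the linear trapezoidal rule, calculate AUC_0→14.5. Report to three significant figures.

Trapezoidal AUC_0→14.5:
  [0→4]: (41.14+7.29)/2 × 4 = 96.86
  [4→6]: (7.29+3.07)/2 × 2 = 10.36
  [6→9]: (3.07+0.84)/2 × 3 = 5.865
  [9→9.5]: (0.84+0.67)/2 × 0.5 = 0.3775
  [9.5→12.5]: (0.67+0.18)/2 × 3 = 1.275
  [12.5→14.5]: (0.18+0.08)/2 × 2 = 0.26
  Sum = 114.9975 mg/L·h

AUC = 115 mg/L·h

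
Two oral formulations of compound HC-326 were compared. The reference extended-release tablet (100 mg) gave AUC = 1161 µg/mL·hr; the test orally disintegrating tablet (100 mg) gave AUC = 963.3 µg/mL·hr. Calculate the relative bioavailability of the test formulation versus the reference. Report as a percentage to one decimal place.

F_rel = 83.0%

F_rel = (AUC_test/D_test) / (AUC_ref/D_ref)
      = (963.3/100) / (1161/100)
      = 9.633 / 11.61 = 0.8297 = 82.97%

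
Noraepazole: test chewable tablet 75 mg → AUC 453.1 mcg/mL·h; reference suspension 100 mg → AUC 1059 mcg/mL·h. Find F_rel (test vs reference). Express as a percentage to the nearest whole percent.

F_rel = 57%

F_rel = (AUC_test/D_test) / (AUC_ref/D_ref)
      = (453.1/75) / (1059/100)
      = 6.04133 / 10.59 = 0.5705 = 57.05%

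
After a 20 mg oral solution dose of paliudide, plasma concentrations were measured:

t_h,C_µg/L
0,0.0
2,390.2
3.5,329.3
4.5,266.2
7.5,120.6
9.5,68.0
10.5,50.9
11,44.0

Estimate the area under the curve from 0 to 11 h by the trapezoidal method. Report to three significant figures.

Trapezoidal AUC_0→11:
  [0→2]: (0.0+390.2)/2 × 2 = 390.2
  [2→3.5]: (390.2+329.3)/2 × 1.5 = 539.625
  [3.5→4.5]: (329.3+266.2)/2 × 1 = 297.75
  [4.5→7.5]: (266.2+120.6)/2 × 3 = 580.2
  [7.5→9.5]: (120.6+68.0)/2 × 2 = 188.6
  [9.5→10.5]: (68.0+50.9)/2 × 1 = 59.45
  [10.5→11]: (50.9+44.0)/2 × 0.5 = 23.725
  Sum = 2079.55 µg/L·h

AUC = 2080 µg/L·h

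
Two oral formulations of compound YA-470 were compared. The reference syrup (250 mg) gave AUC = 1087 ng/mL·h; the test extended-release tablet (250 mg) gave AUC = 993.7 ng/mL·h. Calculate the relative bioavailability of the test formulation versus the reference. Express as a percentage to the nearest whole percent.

F_rel = (AUC_test/D_test) / (AUC_ref/D_ref)
      = (993.7/250) / (1087/250)
      = 3.9748 / 4.348 = 0.9142 = 91.42%

F_rel = 91%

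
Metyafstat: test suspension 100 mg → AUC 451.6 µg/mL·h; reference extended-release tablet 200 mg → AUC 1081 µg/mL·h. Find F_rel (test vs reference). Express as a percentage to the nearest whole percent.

F_rel = (AUC_test/D_test) / (AUC_ref/D_ref)
      = (451.6/100) / (1081/200)
      = 4.516 / 5.405 = 0.8355 = 83.55%

F_rel = 84%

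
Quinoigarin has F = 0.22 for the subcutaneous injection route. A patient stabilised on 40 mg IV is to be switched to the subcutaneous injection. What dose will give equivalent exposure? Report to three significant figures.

For equal systemic exposure: F × D_ev = D_iv
D_ev = D_iv / F = 40 / 0.22 = 181.818 mg

D_subcutaneous = 182 mg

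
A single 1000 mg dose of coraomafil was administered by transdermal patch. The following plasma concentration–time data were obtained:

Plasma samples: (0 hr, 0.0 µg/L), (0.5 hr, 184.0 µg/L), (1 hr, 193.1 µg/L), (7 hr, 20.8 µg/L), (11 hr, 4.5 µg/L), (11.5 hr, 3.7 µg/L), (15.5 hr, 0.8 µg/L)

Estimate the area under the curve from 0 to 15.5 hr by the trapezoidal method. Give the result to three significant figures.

Trapezoidal AUC_0→15.5:
  [0→0.5]: (0.0+184.0)/2 × 0.5 = 46.0
  [0.5→1]: (184.0+193.1)/2 × 0.5 = 94.275
  [1→7]: (193.1+20.8)/2 × 6 = 641.7
  [7→11]: (20.8+4.5)/2 × 4 = 50.6
  [11→11.5]: (4.5+3.7)/2 × 0.5 = 2.05
  [11.5→15.5]: (3.7+0.8)/2 × 4 = 9.0
  Sum = 843.625 µg/L·hr

AUC = 844 µg/L·hr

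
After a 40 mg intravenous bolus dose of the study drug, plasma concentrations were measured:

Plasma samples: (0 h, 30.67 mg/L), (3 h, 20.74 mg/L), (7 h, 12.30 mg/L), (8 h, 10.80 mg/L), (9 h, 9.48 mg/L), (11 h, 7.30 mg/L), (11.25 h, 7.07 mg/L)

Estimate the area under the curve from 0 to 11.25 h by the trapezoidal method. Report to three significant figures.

Trapezoidal AUC_0→11.25:
  [0→3]: (30.67+20.74)/2 × 3 = 77.115
  [3→7]: (20.74+12.30)/2 × 4 = 66.08
  [7→8]: (12.30+10.80)/2 × 1 = 11.55
  [8→9]: (10.80+9.48)/2 × 1 = 10.14
  [9→11]: (9.48+7.30)/2 × 2 = 16.78
  [11→11.25]: (7.30+7.07)/2 × 0.25 = 1.79625
  Sum = 183.46125 mg/L·h

AUC = 183 mg/L·h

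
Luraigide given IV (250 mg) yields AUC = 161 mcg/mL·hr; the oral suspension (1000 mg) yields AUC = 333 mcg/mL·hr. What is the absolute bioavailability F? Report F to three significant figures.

F = 0.517

F = (AUC_ev / D_ev) / (AUC_iv / D_iv)
  = (333/1000) / (161/250)
  = 0.333 / 0.644 = 0.5171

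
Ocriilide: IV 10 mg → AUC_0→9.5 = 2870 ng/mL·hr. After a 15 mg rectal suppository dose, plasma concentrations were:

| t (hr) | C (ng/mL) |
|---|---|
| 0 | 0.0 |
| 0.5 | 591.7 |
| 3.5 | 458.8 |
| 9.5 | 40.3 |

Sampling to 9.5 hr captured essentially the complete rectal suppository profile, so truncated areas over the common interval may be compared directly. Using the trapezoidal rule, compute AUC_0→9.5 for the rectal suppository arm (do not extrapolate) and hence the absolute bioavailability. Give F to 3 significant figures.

F = 0.748

Trapezoidal AUC_0→9.5 (rectal suppository):
  [0→0.5]: (0.0+591.7)/2 × 0.5 = 147.925
  [0.5→3.5]: (591.7+458.8)/2 × 3 = 1575.75
  [3.5→9.5]: (458.8+40.3)/2 × 6 = 1497.3
  Sum = 3220.975 ng/mL·hr
F = (AUC_ev/D_ev)/(AUC_iv/D_iv) = (3220.975/15)/(2870/10) = 214.732/287 = 0.7482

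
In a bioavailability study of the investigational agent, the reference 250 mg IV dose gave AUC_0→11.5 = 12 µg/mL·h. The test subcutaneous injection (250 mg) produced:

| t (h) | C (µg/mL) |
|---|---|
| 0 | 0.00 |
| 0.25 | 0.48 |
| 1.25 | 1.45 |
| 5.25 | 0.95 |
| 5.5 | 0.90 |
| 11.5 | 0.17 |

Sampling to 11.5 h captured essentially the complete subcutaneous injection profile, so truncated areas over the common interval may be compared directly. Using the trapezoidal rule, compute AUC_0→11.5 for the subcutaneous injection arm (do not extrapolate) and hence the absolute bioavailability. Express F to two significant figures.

Trapezoidal AUC_0→11.5 (subcutaneous injection):
  [0→0.25]: (0.00+0.48)/2 × 0.25 = 0.06
  [0.25→1.25]: (0.48+1.45)/2 × 1 = 0.965
  [1.25→5.25]: (1.45+0.95)/2 × 4 = 4.8
  [5.25→5.5]: (0.95+0.90)/2 × 0.25 = 0.23125
  [5.5→11.5]: (0.90+0.17)/2 × 6 = 3.21
  Sum = 9.26625 µg/mL·h
F = (AUC_ev/D_ev)/(AUC_iv/D_iv) = (9.26625/250)/(12/250) = 0.037065/0.048 = 0.7722

F = 0.77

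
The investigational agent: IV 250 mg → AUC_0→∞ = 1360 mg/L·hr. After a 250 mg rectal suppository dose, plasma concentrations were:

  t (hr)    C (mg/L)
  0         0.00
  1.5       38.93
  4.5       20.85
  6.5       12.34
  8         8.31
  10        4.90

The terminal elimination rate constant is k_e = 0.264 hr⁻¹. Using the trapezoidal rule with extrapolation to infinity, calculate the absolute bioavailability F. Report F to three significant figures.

Trapezoidal AUC_0→10 (rectal suppository):
  [0→1.5]: (0.00+38.93)/2 × 1.5 = 29.1975
  [1.5→4.5]: (38.93+20.85)/2 × 3 = 89.67
  [4.5→6.5]: (20.85+12.34)/2 × 2 = 33.19
  [6.5→8]: (12.34+8.31)/2 × 1.5 = 15.4875
  [8→10]: (8.31+4.90)/2 × 2 = 13.21
  Sum = 180.755 mg/L·hr
Tail: C_last/k_e = 4.90/0.264 = 18.561
AUC_0→∞ (rectal suppository) = 180.755 + 18.561 = 199.316 mg/L·hr
F = (AUC_ev/D_ev)/(AUC_iv/D_iv) = (199.316/250)/(1360/250) = 0.797264/5.44 = 0.1466

F = 0.147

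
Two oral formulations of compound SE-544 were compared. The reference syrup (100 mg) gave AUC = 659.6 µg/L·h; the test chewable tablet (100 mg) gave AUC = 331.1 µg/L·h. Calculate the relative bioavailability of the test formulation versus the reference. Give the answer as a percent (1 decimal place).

F_rel = 50.2%

F_rel = (AUC_test/D_test) / (AUC_ref/D_ref)
      = (331.1/100) / (659.6/100)
      = 3.311 / 6.596 = 0.5020 = 50.20%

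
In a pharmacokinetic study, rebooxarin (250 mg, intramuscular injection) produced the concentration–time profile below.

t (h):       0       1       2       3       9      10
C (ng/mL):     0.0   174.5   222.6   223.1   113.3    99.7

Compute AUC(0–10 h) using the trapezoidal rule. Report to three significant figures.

Trapezoidal AUC_0→10:
  [0→1]: (0.0+174.5)/2 × 1 = 87.25
  [1→2]: (174.5+222.6)/2 × 1 = 198.55
  [2→3]: (222.6+223.1)/2 × 1 = 222.85
  [3→9]: (223.1+113.3)/2 × 6 = 1009.2
  [9→10]: (113.3+99.7)/2 × 1 = 106.5
  Sum = 1624.35 ng/mL·h

AUC = 1620 ng/mL·h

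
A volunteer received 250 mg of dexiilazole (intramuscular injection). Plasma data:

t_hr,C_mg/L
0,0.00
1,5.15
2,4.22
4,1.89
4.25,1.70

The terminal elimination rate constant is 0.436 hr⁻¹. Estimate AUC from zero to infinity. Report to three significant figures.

Trapezoidal AUC_0→4.25:
  [0→1]: (0.00+5.15)/2 × 1 = 2.575
  [1→2]: (5.15+4.22)/2 × 1 = 4.685
  [2→4]: (4.22+1.89)/2 × 2 = 6.11
  [4→4.25]: (1.89+1.70)/2 × 0.25 = 0.44875
  Sum = 13.81875 mg/L·hr
Extrapolated tail: C_last / k_e = 1.70 / 0.436 = 3.899
AUC_0→∞ = 13.81875 + 3.899 = 17.71775 mg/L·hr

AUC = 17.7 mg/L·hr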